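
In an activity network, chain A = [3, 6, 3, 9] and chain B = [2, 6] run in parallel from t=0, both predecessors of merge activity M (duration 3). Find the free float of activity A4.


ES(A4) = sum of predecessors on chain A = 12
EF(A4) = ES + duration = 12 + 9 = 21
Successor of A4 is M. ES(M) = max(sum(A), sum(B)) = max(21, 8) = 21
Free float = ES(successor) - EF(current) = 21 - 21 = 0

0


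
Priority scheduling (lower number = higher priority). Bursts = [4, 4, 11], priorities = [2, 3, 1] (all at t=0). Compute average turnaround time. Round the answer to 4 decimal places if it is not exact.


Sort by priority (ascending = highest first):
Order: [(1, 11), (2, 4), (3, 4)]
Completion times:
  Priority 1, burst=11, C=11
  Priority 2, burst=4, C=15
  Priority 3, burst=4, C=19
Average turnaround = 45/3 = 15.0

15.0


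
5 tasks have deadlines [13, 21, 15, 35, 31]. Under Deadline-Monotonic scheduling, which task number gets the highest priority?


Sort tasks by relative deadline (ascending):
  Task 1: deadline = 13
  Task 3: deadline = 15
  Task 2: deadline = 21
  Task 5: deadline = 31
  Task 4: deadline = 35
Priority order (highest first): [1, 3, 2, 5, 4]
Highest priority task = 1

1


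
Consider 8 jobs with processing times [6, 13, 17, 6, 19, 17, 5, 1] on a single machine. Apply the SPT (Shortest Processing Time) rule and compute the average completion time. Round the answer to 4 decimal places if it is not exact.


Sort jobs by processing time (SPT order): [1, 5, 6, 6, 13, 17, 17, 19]
Compute completion times sequentially:
  Job 1: processing = 1, completes at 1
  Job 2: processing = 5, completes at 6
  Job 3: processing = 6, completes at 12
  Job 4: processing = 6, completes at 18
  Job 5: processing = 13, completes at 31
  Job 6: processing = 17, completes at 48
  Job 7: processing = 17, completes at 65
  Job 8: processing = 19, completes at 84
Sum of completion times = 265
Average completion time = 265/8 = 33.125

33.125


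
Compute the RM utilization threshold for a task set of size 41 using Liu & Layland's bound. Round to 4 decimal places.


Compute 2^(1/41) = 1.0170497444
Subtract 1: 1.0170497444 - 1 = 0.0170497444
Multiply by n: 41 * 0.0170497444 = 0.6990395204
Round to 4 dp: 0.6990

0.6990


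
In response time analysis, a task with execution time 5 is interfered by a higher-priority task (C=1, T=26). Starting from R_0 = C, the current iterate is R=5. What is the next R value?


R_next = C + ceil(R_prev / T_hp) * C_hp
ceil(5 / 26) = ceil(0.1923) = 1
Interference = 1 * 1 = 1
R_next = 5 + 1 = 6

6


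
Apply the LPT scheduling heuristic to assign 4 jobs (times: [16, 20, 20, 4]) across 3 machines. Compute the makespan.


Sort jobs in decreasing order (LPT): [20, 20, 16, 4]
Assign each job to the least loaded machine:
  Machine 1: jobs [20], load = 20
  Machine 2: jobs [20], load = 20
  Machine 3: jobs [16, 4], load = 20
Makespan = max load = 20

20


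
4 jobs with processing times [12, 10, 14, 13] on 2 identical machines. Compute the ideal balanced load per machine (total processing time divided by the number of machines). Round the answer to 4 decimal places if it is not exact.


Total processing time = 12 + 10 + 14 + 13 = 49
Number of machines = 2
Ideal balanced load = 49 / 2 = 24.5

24.5


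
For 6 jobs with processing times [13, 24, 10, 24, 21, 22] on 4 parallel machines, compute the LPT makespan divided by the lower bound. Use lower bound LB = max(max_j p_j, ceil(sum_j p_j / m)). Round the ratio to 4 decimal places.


LPT order: [24, 24, 22, 21, 13, 10]
Machine loads after assignment: [24, 24, 32, 34]
LPT makespan = 34
Lower bound = max(max_job, ceil(total/4)) = max(24, 29) = 29
Ratio = 34 / 29 = 1.1724

1.1724


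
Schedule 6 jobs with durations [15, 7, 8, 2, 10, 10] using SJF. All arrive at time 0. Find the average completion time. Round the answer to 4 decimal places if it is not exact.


SJF order (ascending): [2, 7, 8, 10, 10, 15]
Completion times:
  Job 1: burst=2, C=2
  Job 2: burst=7, C=9
  Job 3: burst=8, C=17
  Job 4: burst=10, C=27
  Job 5: burst=10, C=37
  Job 6: burst=15, C=52
Average completion = 144/6 = 24.0

24.0


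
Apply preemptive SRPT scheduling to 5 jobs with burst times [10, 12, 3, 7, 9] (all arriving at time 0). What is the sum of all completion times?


Since all jobs arrive at t=0, SRPT equals SPT ordering.
SPT order: [3, 7, 9, 10, 12]
Completion times:
  Job 1: p=3, C=3
  Job 2: p=7, C=10
  Job 3: p=9, C=19
  Job 4: p=10, C=29
  Job 5: p=12, C=41
Total completion time = 3 + 10 + 19 + 29 + 41 = 102

102


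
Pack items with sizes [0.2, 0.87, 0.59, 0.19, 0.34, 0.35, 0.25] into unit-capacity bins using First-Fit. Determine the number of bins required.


Place items sequentially using First-Fit:
  Item 0.2 -> new Bin 1
  Item 0.87 -> new Bin 2
  Item 0.59 -> Bin 1 (now 0.79)
  Item 0.19 -> Bin 1 (now 0.98)
  Item 0.34 -> new Bin 3
  Item 0.35 -> Bin 3 (now 0.69)
  Item 0.25 -> Bin 3 (now 0.94)
Total bins used = 3

3


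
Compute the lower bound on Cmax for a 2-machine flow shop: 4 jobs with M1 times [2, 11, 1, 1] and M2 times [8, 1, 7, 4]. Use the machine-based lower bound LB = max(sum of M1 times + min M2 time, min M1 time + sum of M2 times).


LB1 = sum(M1 times) + min(M2 times) = 15 + 1 = 16
LB2 = min(M1 times) + sum(M2 times) = 1 + 20 = 21
Lower bound = max(LB1, LB2) = max(16, 21) = 21

21


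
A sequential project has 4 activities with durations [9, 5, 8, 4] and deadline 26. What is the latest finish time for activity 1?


LF(activity 1) = deadline - sum of successor durations
Successors: activities 2 through 4 with durations [5, 8, 4]
Sum of successor durations = 17
LF = 26 - 17 = 9

9


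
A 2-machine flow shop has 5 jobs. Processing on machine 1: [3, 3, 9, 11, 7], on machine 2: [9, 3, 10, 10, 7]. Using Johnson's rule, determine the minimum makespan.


Apply Johnson's rule:
  Group 1 (a <= b): [(1, 3, 9), (2, 3, 3), (5, 7, 7), (3, 9, 10)]
  Group 2 (a > b): [(4, 11, 10)]
Optimal job order: [1, 2, 5, 3, 4]
Schedule:
  Job 1: M1 done at 3, M2 done at 12
  Job 2: M1 done at 6, M2 done at 15
  Job 5: M1 done at 13, M2 done at 22
  Job 3: M1 done at 22, M2 done at 32
  Job 4: M1 done at 33, M2 done at 43
Makespan = 43

43


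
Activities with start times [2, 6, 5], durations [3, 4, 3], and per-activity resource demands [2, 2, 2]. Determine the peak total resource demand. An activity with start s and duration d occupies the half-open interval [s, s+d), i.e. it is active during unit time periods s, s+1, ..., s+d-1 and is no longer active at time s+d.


Each activity i is active on [start_i, start_i + duration_i).
Compute total resource usage per time slot:
  t=0: active resources = [], total = 0
  t=1: active resources = [], total = 0
  t=2: active resources = [2], total = 2
  t=3: active resources = [2], total = 2
  t=4: active resources = [2], total = 2
  t=5: active resources = [2], total = 2
  t=6: active resources = [2, 2], total = 4
  t=7: active resources = [2, 2], total = 4
  t=8: active resources = [2], total = 2
  t=9: active resources = [2], total = 2
Peak resource demand = 4

4


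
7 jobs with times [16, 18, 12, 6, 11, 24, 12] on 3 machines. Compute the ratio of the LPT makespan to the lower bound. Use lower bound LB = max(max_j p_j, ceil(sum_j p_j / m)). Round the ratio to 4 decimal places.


LPT order: [24, 18, 16, 12, 12, 11, 6]
Machine loads after assignment: [35, 30, 34]
LPT makespan = 35
Lower bound = max(max_job, ceil(total/3)) = max(24, 33) = 33
Ratio = 35 / 33 = 1.0606

1.0606


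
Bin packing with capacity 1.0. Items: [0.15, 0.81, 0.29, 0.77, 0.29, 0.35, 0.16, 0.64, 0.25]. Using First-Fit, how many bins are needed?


Place items sequentially using First-Fit:
  Item 0.15 -> new Bin 1
  Item 0.81 -> Bin 1 (now 0.96)
  Item 0.29 -> new Bin 2
  Item 0.77 -> new Bin 3
  Item 0.29 -> Bin 2 (now 0.58)
  Item 0.35 -> Bin 2 (now 0.93)
  Item 0.16 -> Bin 3 (now 0.93)
  Item 0.64 -> new Bin 4
  Item 0.25 -> Bin 4 (now 0.89)
Total bins used = 4

4


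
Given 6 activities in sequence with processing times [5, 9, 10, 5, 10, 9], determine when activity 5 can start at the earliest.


Activity 5 starts after activities 1 through 4 complete.
Predecessor durations: [5, 9, 10, 5]
ES = 5 + 9 + 10 + 5 = 29

29


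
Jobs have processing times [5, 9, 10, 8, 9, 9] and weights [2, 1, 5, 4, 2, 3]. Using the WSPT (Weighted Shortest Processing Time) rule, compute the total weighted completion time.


Compute p/w ratios and sort ascending (WSPT): [(10, 5), (8, 4), (5, 2), (9, 3), (9, 2), (9, 1)]
Compute weighted completion times:
  Job (p=10,w=5): C=10, w*C=5*10=50
  Job (p=8,w=4): C=18, w*C=4*18=72
  Job (p=5,w=2): C=23, w*C=2*23=46
  Job (p=9,w=3): C=32, w*C=3*32=96
  Job (p=9,w=2): C=41, w*C=2*41=82
  Job (p=9,w=1): C=50, w*C=1*50=50
Total weighted completion time = 396

396


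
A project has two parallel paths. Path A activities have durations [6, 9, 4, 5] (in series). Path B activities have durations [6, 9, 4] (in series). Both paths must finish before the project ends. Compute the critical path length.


Path A total = 6 + 9 + 4 + 5 = 24
Path B total = 6 + 9 + 4 = 19
Critical path = longest path = max(24, 19) = 24

24


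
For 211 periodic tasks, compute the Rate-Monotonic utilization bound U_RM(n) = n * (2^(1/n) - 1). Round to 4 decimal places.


Compute 2^(1/211) = 1.0032904594
Subtract 1: 1.0032904594 - 1 = 0.0032904594
Multiply by n: 211 * 0.0032904594 = 0.6942869334
Round to 4 dp: 0.6943

0.6943


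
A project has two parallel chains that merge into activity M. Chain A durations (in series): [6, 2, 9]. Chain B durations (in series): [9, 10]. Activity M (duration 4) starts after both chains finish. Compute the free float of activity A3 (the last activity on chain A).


ES(A3) = sum of predecessors on chain A = 8
EF(A3) = ES + duration = 8 + 9 = 17
Successor of A3 is M. ES(M) = max(sum(A), sum(B)) = max(17, 19) = 19
Free float = ES(successor) - EF(current) = 19 - 17 = 2

2


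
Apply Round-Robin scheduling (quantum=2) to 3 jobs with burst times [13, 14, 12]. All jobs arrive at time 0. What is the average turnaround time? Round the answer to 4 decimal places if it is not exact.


Time quantum = 2
Execution trace:
  J1 runs 2 units, time = 2
  J2 runs 2 units, time = 4
  J3 runs 2 units, time = 6
  J1 runs 2 units, time = 8
  J2 runs 2 units, time = 10
  J3 runs 2 units, time = 12
  J1 runs 2 units, time = 14
  J2 runs 2 units, time = 16
  J3 runs 2 units, time = 18
  J1 runs 2 units, time = 20
  J2 runs 2 units, time = 22
  J3 runs 2 units, time = 24
  J1 runs 2 units, time = 26
  J2 runs 2 units, time = 28
  J3 runs 2 units, time = 30
  J1 runs 2 units, time = 32
  J2 runs 2 units, time = 34
  J3 runs 2 units, time = 36
  J1 runs 1 units, time = 37
  J2 runs 2 units, time = 39
Finish times: [37, 39, 36]
Average turnaround = 112/3 = 37.3333

37.3333


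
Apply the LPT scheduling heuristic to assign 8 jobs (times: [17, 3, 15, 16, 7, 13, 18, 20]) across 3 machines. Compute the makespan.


Sort jobs in decreasing order (LPT): [20, 18, 17, 16, 15, 13, 7, 3]
Assign each job to the least loaded machine:
  Machine 1: jobs [20, 13, 7], load = 40
  Machine 2: jobs [18, 15, 3], load = 36
  Machine 3: jobs [17, 16], load = 33
Makespan = max load = 40

40


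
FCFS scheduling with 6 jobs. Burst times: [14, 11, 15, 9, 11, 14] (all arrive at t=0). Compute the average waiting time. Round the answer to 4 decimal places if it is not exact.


FCFS order (as given): [14, 11, 15, 9, 11, 14]
Waiting times:
  Job 1: wait = 0
  Job 2: wait = 14
  Job 3: wait = 25
  Job 4: wait = 40
  Job 5: wait = 49
  Job 6: wait = 60
Sum of waiting times = 188
Average waiting time = 188/6 = 31.3333

31.3333


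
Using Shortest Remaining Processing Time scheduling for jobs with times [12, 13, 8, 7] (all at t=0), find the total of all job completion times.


Since all jobs arrive at t=0, SRPT equals SPT ordering.
SPT order: [7, 8, 12, 13]
Completion times:
  Job 1: p=7, C=7
  Job 2: p=8, C=15
  Job 3: p=12, C=27
  Job 4: p=13, C=40
Total completion time = 7 + 15 + 27 + 40 = 89

89


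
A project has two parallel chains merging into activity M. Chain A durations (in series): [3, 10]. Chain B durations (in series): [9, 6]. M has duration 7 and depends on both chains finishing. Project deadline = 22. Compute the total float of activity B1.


Forward pass: ES(B1) = sum of predecessors on chain B = 0
EF = ES + duration = 0 + 9 = 9
Backward pass: LF(M) = deadline = 22; LS(M) = 22 - 7 = 15
LF(B1) = LS(M) - sum(successors on chain B) = 15 - 6 = 9
LS = LF - duration = 9 - 9 = 0
Total float = LS - ES = 0 - 0 = 0

0


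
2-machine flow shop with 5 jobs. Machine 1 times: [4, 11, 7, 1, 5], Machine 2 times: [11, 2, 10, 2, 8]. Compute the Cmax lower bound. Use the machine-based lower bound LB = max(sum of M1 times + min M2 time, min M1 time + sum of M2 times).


LB1 = sum(M1 times) + min(M2 times) = 28 + 2 = 30
LB2 = min(M1 times) + sum(M2 times) = 1 + 33 = 34
Lower bound = max(LB1, LB2) = max(30, 34) = 34

34


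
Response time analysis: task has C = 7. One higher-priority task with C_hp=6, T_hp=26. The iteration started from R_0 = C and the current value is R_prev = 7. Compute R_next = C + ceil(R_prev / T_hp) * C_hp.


R_next = C + ceil(R_prev / T_hp) * C_hp
ceil(7 / 26) = ceil(0.2692) = 1
Interference = 1 * 6 = 6
R_next = 7 + 6 = 13

13


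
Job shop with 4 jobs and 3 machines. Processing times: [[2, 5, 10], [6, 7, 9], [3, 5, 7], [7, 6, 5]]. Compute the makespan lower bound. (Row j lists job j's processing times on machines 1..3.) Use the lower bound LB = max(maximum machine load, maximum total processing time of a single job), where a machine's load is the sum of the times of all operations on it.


Machine loads:
  Machine 1: 2 + 6 + 3 + 7 = 18
  Machine 2: 5 + 7 + 5 + 6 = 23
  Machine 3: 10 + 9 + 7 + 5 = 31
Max machine load = 31
Job totals:
  Job 1: 17
  Job 2: 22
  Job 3: 15
  Job 4: 18
Max job total = 22
Lower bound = max(31, 22) = 31

31


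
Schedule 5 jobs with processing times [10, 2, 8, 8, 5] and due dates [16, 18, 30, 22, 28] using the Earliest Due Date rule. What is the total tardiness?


Sort by due date (EDD order): [(10, 16), (2, 18), (8, 22), (5, 28), (8, 30)]
Compute completion times and tardiness:
  Job 1: p=10, d=16, C=10, tardiness=max(0,10-16)=0
  Job 2: p=2, d=18, C=12, tardiness=max(0,12-18)=0
  Job 3: p=8, d=22, C=20, tardiness=max(0,20-22)=0
  Job 4: p=5, d=28, C=25, tardiness=max(0,25-28)=0
  Job 5: p=8, d=30, C=33, tardiness=max(0,33-30)=3
Total tardiness = 3

3


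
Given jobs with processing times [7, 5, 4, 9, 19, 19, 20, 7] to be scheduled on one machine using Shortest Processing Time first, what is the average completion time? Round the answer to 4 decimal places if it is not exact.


Sort jobs by processing time (SPT order): [4, 5, 7, 7, 9, 19, 19, 20]
Compute completion times sequentially:
  Job 1: processing = 4, completes at 4
  Job 2: processing = 5, completes at 9
  Job 3: processing = 7, completes at 16
  Job 4: processing = 7, completes at 23
  Job 5: processing = 9, completes at 32
  Job 6: processing = 19, completes at 51
  Job 7: processing = 19, completes at 70
  Job 8: processing = 20, completes at 90
Sum of completion times = 295
Average completion time = 295/8 = 36.875

36.875


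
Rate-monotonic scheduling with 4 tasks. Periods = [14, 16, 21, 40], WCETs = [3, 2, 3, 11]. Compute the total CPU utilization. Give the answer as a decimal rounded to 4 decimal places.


Compute individual utilizations (exact fractions):
  Task 1: C/T = 3/14 (approx. 0.2143)
  Task 2: C/T = 2/16 = 1/8 (approx. 0.125)
  Task 3: C/T = 3/21 = 1/7 (approx. 0.1429)
  Task 4: C/T = 11/40 (approx. 0.275)
Total utilization U = 3/14 + 1/8 + 1/7 + 11/40 = 53/70
Rounded to 4 decimal places: U = 0.7571
RM (Liu & Layland) bound for 4 tasks = 0.756828; compare with U = 53/70 (approx. 0.757143)
bound < U <= 1, so the RM sufficient condition is not met (inconclusive; an exact test such as response-time analysis is needed).

0.7571


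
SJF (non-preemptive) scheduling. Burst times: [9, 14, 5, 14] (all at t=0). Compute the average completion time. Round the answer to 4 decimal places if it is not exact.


SJF order (ascending): [5, 9, 14, 14]
Completion times:
  Job 1: burst=5, C=5
  Job 2: burst=9, C=14
  Job 3: burst=14, C=28
  Job 4: burst=14, C=42
Average completion = 89/4 = 22.25

22.25


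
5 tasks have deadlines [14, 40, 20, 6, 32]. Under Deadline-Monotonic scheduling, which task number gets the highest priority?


Sort tasks by relative deadline (ascending):
  Task 4: deadline = 6
  Task 1: deadline = 14
  Task 3: deadline = 20
  Task 5: deadline = 32
  Task 2: deadline = 40
Priority order (highest first): [4, 1, 3, 5, 2]
Highest priority task = 4

4


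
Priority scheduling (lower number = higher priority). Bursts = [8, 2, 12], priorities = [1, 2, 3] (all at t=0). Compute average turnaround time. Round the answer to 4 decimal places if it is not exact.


Sort by priority (ascending = highest first):
Order: [(1, 8), (2, 2), (3, 12)]
Completion times:
  Priority 1, burst=8, C=8
  Priority 2, burst=2, C=10
  Priority 3, burst=12, C=22
Average turnaround = 40/3 = 13.3333

13.3333


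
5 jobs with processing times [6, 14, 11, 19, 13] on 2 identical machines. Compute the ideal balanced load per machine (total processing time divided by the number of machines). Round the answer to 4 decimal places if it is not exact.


Total processing time = 6 + 14 + 11 + 19 + 13 = 63
Number of machines = 2
Ideal balanced load = 63 / 2 = 31.5

31.5


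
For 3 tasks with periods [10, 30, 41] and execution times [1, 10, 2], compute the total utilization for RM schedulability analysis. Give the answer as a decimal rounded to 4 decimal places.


Compute individual utilizations (exact fractions):
  Task 1: C/T = 1/10 (approx. 0.1)
  Task 2: C/T = 10/30 = 1/3 (approx. 0.3333)
  Task 3: C/T = 2/41 (approx. 0.0488)
Total utilization U = 1/10 + 1/3 + 2/41 = 593/1230
Rounded to 4 decimal places: U = 0.4821
RM (Liu & Layland) bound for 3 tasks = 0.779763; compare with U = 593/1230 (approx. 0.482114)
U <= bound, so schedulable by RM sufficient condition.

0.4821


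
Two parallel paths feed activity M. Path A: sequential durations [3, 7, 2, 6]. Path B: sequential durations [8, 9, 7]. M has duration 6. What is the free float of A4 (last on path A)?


ES(A4) = sum of predecessors on chain A = 12
EF(A4) = ES + duration = 12 + 6 = 18
Successor of A4 is M. ES(M) = max(sum(A), sum(B)) = max(18, 24) = 24
Free float = ES(successor) - EF(current) = 24 - 18 = 6

6


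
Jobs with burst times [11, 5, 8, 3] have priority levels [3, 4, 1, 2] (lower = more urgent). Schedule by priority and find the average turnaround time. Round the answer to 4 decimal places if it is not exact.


Sort by priority (ascending = highest first):
Order: [(1, 8), (2, 3), (3, 11), (4, 5)]
Completion times:
  Priority 1, burst=8, C=8
  Priority 2, burst=3, C=11
  Priority 3, burst=11, C=22
  Priority 4, burst=5, C=27
Average turnaround = 68/4 = 17.0

17.0


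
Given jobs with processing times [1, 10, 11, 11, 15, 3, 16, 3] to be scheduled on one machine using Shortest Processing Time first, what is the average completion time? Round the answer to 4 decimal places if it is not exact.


Sort jobs by processing time (SPT order): [1, 3, 3, 10, 11, 11, 15, 16]
Compute completion times sequentially:
  Job 1: processing = 1, completes at 1
  Job 2: processing = 3, completes at 4
  Job 3: processing = 3, completes at 7
  Job 4: processing = 10, completes at 17
  Job 5: processing = 11, completes at 28
  Job 6: processing = 11, completes at 39
  Job 7: processing = 15, completes at 54
  Job 8: processing = 16, completes at 70
Sum of completion times = 220
Average completion time = 220/8 = 27.5

27.5


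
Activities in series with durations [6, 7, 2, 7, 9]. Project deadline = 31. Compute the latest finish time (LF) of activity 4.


LF(activity 4) = deadline - sum of successor durations
Successors: activities 5 through 5 with durations [9]
Sum of successor durations = 9
LF = 31 - 9 = 22

22


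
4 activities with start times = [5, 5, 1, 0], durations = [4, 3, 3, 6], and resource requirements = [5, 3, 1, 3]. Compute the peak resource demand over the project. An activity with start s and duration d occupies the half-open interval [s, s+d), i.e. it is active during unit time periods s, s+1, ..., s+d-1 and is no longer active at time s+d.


Each activity i is active on [start_i, start_i + duration_i).
Compute total resource usage per time slot:
  t=0: active resources = [3], total = 3
  t=1: active resources = [1, 3], total = 4
  t=2: active resources = [1, 3], total = 4
  t=3: active resources = [1, 3], total = 4
  t=4: active resources = [3], total = 3
  t=5: active resources = [5, 3, 3], total = 11
  t=6: active resources = [5, 3], total = 8
  t=7: active resources = [5, 3], total = 8
  t=8: active resources = [5], total = 5
Peak resource demand = 11

11


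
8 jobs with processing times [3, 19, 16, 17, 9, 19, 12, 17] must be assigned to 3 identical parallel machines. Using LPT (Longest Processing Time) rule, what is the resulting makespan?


Sort jobs in decreasing order (LPT): [19, 19, 17, 17, 16, 12, 9, 3]
Assign each job to the least loaded machine:
  Machine 1: jobs [19, 16], load = 35
  Machine 2: jobs [19, 12, 9], load = 40
  Machine 3: jobs [17, 17, 3], load = 37
Makespan = max load = 40

40


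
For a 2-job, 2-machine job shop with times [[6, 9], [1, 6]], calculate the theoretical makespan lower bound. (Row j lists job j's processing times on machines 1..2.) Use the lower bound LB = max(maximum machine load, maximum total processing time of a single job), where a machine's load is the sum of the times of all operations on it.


Machine loads:
  Machine 1: 6 + 1 = 7
  Machine 2: 9 + 6 = 15
Max machine load = 15
Job totals:
  Job 1: 15
  Job 2: 7
Max job total = 15
Lower bound = max(15, 15) = 15

15


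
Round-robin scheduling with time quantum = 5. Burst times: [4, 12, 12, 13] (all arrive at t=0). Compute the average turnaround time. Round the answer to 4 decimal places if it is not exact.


Time quantum = 5
Execution trace:
  J1 runs 4 units, time = 4
  J2 runs 5 units, time = 9
  J3 runs 5 units, time = 14
  J4 runs 5 units, time = 19
  J2 runs 5 units, time = 24
  J3 runs 5 units, time = 29
  J4 runs 5 units, time = 34
  J2 runs 2 units, time = 36
  J3 runs 2 units, time = 38
  J4 runs 3 units, time = 41
Finish times: [4, 36, 38, 41]
Average turnaround = 119/4 = 29.75

29.75


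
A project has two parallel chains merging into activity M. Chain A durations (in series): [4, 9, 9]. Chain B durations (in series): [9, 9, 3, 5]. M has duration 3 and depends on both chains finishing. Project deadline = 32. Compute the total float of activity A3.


Forward pass: ES(A3) = sum of predecessors on chain A = 13
EF = ES + duration = 13 + 9 = 22
Backward pass: LF(M) = deadline = 32; LS(M) = 32 - 3 = 29
LF(A3) = LS(M) - sum(successors on chain A) = 29 - 0 = 29
LS = LF - duration = 29 - 9 = 20
Total float = LS - ES = 20 - 13 = 7

7


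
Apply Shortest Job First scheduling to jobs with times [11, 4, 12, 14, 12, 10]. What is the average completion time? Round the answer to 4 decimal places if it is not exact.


SJF order (ascending): [4, 10, 11, 12, 12, 14]
Completion times:
  Job 1: burst=4, C=4
  Job 2: burst=10, C=14
  Job 3: burst=11, C=25
  Job 4: burst=12, C=37
  Job 5: burst=12, C=49
  Job 6: burst=14, C=63
Average completion = 192/6 = 32.0

32.0


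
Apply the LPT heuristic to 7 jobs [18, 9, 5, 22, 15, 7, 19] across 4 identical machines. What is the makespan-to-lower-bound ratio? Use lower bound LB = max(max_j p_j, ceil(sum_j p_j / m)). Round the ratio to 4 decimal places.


LPT order: [22, 19, 18, 15, 9, 7, 5]
Machine loads after assignment: [22, 24, 25, 24]
LPT makespan = 25
Lower bound = max(max_job, ceil(total/4)) = max(22, 24) = 24
Ratio = 25 / 24 = 1.0417

1.0417


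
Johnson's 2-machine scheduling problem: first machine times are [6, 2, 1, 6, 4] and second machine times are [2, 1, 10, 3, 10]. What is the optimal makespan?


Apply Johnson's rule:
  Group 1 (a <= b): [(3, 1, 10), (5, 4, 10)]
  Group 2 (a > b): [(4, 6, 3), (1, 6, 2), (2, 2, 1)]
Optimal job order: [3, 5, 4, 1, 2]
Schedule:
  Job 3: M1 done at 1, M2 done at 11
  Job 5: M1 done at 5, M2 done at 21
  Job 4: M1 done at 11, M2 done at 24
  Job 1: M1 done at 17, M2 done at 26
  Job 2: M1 done at 19, M2 done at 27
Makespan = 27

27


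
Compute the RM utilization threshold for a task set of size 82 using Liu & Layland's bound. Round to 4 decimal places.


Compute 2^(1/82) = 1.0084888420
Subtract 1: 1.0084888420 - 1 = 0.0084888420
Multiply by n: 82 * 0.0084888420 = 0.6960850440
Round to 4 dp: 0.6961

0.6961


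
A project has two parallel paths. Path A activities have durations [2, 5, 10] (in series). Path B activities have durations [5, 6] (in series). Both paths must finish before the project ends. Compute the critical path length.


Path A total = 2 + 5 + 10 = 17
Path B total = 5 + 6 = 11
Critical path = longest path = max(17, 11) = 17

17


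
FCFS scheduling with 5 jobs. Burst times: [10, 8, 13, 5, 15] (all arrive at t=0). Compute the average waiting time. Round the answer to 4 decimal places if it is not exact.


FCFS order (as given): [10, 8, 13, 5, 15]
Waiting times:
  Job 1: wait = 0
  Job 2: wait = 10
  Job 3: wait = 18
  Job 4: wait = 31
  Job 5: wait = 36
Sum of waiting times = 95
Average waiting time = 95/5 = 19.0

19.0


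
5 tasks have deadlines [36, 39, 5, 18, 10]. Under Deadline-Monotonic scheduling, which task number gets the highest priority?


Sort tasks by relative deadline (ascending):
  Task 3: deadline = 5
  Task 5: deadline = 10
  Task 4: deadline = 18
  Task 1: deadline = 36
  Task 2: deadline = 39
Priority order (highest first): [3, 5, 4, 1, 2]
Highest priority task = 3

3


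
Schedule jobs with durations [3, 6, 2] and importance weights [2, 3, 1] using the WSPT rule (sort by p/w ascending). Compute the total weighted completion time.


Compute p/w ratios and sort ascending (WSPT): [(3, 2), (6, 3), (2, 1)]
Compute weighted completion times:
  Job (p=3,w=2): C=3, w*C=2*3=6
  Job (p=6,w=3): C=9, w*C=3*9=27
  Job (p=2,w=1): C=11, w*C=1*11=11
Total weighted completion time = 44

44


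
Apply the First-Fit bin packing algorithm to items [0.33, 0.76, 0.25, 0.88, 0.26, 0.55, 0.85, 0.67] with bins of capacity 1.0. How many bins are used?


Place items sequentially using First-Fit:
  Item 0.33 -> new Bin 1
  Item 0.76 -> new Bin 2
  Item 0.25 -> Bin 1 (now 0.58)
  Item 0.88 -> new Bin 3
  Item 0.26 -> Bin 1 (now 0.84)
  Item 0.55 -> new Bin 4
  Item 0.85 -> new Bin 5
  Item 0.67 -> new Bin 6
Total bins used = 6

6


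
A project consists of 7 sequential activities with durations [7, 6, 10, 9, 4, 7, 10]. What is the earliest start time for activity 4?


Activity 4 starts after activities 1 through 3 complete.
Predecessor durations: [7, 6, 10]
ES = 7 + 6 + 10 = 23

23


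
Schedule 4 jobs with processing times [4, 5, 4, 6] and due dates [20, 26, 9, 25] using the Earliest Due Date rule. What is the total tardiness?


Sort by due date (EDD order): [(4, 9), (4, 20), (6, 25), (5, 26)]
Compute completion times and tardiness:
  Job 1: p=4, d=9, C=4, tardiness=max(0,4-9)=0
  Job 2: p=4, d=20, C=8, tardiness=max(0,8-20)=0
  Job 3: p=6, d=25, C=14, tardiness=max(0,14-25)=0
  Job 4: p=5, d=26, C=19, tardiness=max(0,19-26)=0
Total tardiness = 0

0


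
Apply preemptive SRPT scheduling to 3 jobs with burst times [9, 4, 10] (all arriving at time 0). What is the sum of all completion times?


Since all jobs arrive at t=0, SRPT equals SPT ordering.
SPT order: [4, 9, 10]
Completion times:
  Job 1: p=4, C=4
  Job 2: p=9, C=13
  Job 3: p=10, C=23
Total completion time = 4 + 13 + 23 = 40

40


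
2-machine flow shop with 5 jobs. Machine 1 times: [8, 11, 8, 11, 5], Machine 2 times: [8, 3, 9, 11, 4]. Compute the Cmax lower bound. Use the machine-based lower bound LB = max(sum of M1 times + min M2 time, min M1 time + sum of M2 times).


LB1 = sum(M1 times) + min(M2 times) = 43 + 3 = 46
LB2 = min(M1 times) + sum(M2 times) = 5 + 35 = 40
Lower bound = max(LB1, LB2) = max(46, 40) = 46

46


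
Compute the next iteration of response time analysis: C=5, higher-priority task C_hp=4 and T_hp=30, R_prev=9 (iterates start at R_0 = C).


R_next = C + ceil(R_prev / T_hp) * C_hp
ceil(9 / 30) = ceil(0.3) = 1
Interference = 1 * 4 = 4
R_next = 5 + 4 = 9
R_next = R_prev, so the iteration has converged (response time = 9).

9


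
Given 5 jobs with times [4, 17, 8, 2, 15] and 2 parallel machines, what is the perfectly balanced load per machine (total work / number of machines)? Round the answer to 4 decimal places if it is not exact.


Total processing time = 4 + 17 + 8 + 2 + 15 = 46
Number of machines = 2
Ideal balanced load = 46 / 2 = 23.0

23.0


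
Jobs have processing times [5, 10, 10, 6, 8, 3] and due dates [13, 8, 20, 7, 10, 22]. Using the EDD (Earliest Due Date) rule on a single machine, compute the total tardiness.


Sort by due date (EDD order): [(6, 7), (10, 8), (8, 10), (5, 13), (10, 20), (3, 22)]
Compute completion times and tardiness:
  Job 1: p=6, d=7, C=6, tardiness=max(0,6-7)=0
  Job 2: p=10, d=8, C=16, tardiness=max(0,16-8)=8
  Job 3: p=8, d=10, C=24, tardiness=max(0,24-10)=14
  Job 4: p=5, d=13, C=29, tardiness=max(0,29-13)=16
  Job 5: p=10, d=20, C=39, tardiness=max(0,39-20)=19
  Job 6: p=3, d=22, C=42, tardiness=max(0,42-22)=20
Total tardiness = 77

77


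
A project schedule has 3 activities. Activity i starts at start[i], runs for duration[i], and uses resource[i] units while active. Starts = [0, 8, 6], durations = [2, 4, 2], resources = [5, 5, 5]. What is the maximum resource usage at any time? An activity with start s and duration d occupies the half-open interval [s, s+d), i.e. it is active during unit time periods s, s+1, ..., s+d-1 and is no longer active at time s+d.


Each activity i is active on [start_i, start_i + duration_i).
Compute total resource usage per time slot:
  t=0: active resources = [5], total = 5
  t=1: active resources = [5], total = 5
  t=2: active resources = [], total = 0
  t=3: active resources = [], total = 0
  t=4: active resources = [], total = 0
  t=5: active resources = [], total = 0
  t=6: active resources = [5], total = 5
  t=7: active resources = [5], total = 5
  t=8: active resources = [5], total = 5
  t=9: active resources = [5], total = 5
  t=10: active resources = [5], total = 5
  t=11: active resources = [5], total = 5
Peak resource demand = 5

5


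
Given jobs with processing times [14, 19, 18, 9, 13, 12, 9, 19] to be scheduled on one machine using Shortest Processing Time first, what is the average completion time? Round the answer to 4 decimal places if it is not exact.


Sort jobs by processing time (SPT order): [9, 9, 12, 13, 14, 18, 19, 19]
Compute completion times sequentially:
  Job 1: processing = 9, completes at 9
  Job 2: processing = 9, completes at 18
  Job 3: processing = 12, completes at 30
  Job 4: processing = 13, completes at 43
  Job 5: processing = 14, completes at 57
  Job 6: processing = 18, completes at 75
  Job 7: processing = 19, completes at 94
  Job 8: processing = 19, completes at 113
Sum of completion times = 439
Average completion time = 439/8 = 54.875

54.875


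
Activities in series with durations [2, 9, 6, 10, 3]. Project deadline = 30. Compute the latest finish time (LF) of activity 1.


LF(activity 1) = deadline - sum of successor durations
Successors: activities 2 through 5 with durations [9, 6, 10, 3]
Sum of successor durations = 28
LF = 30 - 28 = 2

2


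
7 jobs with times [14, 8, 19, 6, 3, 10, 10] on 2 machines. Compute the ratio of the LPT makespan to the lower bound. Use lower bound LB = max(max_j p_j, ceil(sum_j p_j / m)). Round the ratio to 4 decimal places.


LPT order: [19, 14, 10, 10, 8, 6, 3]
Machine loads after assignment: [35, 35]
LPT makespan = 35
Lower bound = max(max_job, ceil(total/2)) = max(19, 35) = 35
Ratio = 35 / 35 = 1.0

1.0


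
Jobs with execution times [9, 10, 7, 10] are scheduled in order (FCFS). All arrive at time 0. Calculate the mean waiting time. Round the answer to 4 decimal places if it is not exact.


FCFS order (as given): [9, 10, 7, 10]
Waiting times:
  Job 1: wait = 0
  Job 2: wait = 9
  Job 3: wait = 19
  Job 4: wait = 26
Sum of waiting times = 54
Average waiting time = 54/4 = 13.5

13.5


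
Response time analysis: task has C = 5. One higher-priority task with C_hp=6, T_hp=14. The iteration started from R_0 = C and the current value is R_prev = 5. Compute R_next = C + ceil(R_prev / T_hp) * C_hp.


R_next = C + ceil(R_prev / T_hp) * C_hp
ceil(5 / 14) = ceil(0.3571) = 1
Interference = 1 * 6 = 6
R_next = 5 + 6 = 11

11


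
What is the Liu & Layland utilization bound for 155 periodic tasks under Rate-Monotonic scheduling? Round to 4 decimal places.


Compute 2^(1/155) = 1.0044819312
Subtract 1: 1.0044819312 - 1 = 0.0044819312
Multiply by n: 155 * 0.0044819312 = 0.6946993360
Round to 4 dp: 0.6947

0.6947


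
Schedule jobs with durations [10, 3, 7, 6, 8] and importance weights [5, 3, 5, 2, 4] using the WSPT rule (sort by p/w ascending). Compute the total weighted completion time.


Compute p/w ratios and sort ascending (WSPT): [(3, 3), (7, 5), (10, 5), (8, 4), (6, 2)]
Compute weighted completion times:
  Job (p=3,w=3): C=3, w*C=3*3=9
  Job (p=7,w=5): C=10, w*C=5*10=50
  Job (p=10,w=5): C=20, w*C=5*20=100
  Job (p=8,w=4): C=28, w*C=4*28=112
  Job (p=6,w=2): C=34, w*C=2*34=68
Total weighted completion time = 339

339


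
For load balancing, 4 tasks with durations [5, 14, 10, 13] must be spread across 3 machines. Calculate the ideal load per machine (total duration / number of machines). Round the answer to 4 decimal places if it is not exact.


Total processing time = 5 + 14 + 10 + 13 = 42
Number of machines = 3
Ideal balanced load = 42 / 3 = 14.0

14.0


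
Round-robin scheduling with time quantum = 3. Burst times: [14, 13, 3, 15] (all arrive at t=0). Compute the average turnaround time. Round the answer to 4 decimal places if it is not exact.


Time quantum = 3
Execution trace:
  J1 runs 3 units, time = 3
  J2 runs 3 units, time = 6
  J3 runs 3 units, time = 9
  J4 runs 3 units, time = 12
  J1 runs 3 units, time = 15
  J2 runs 3 units, time = 18
  J4 runs 3 units, time = 21
  J1 runs 3 units, time = 24
  J2 runs 3 units, time = 27
  J4 runs 3 units, time = 30
  J1 runs 3 units, time = 33
  J2 runs 3 units, time = 36
  J4 runs 3 units, time = 39
  J1 runs 2 units, time = 41
  J2 runs 1 units, time = 42
  J4 runs 3 units, time = 45
Finish times: [41, 42, 9, 45]
Average turnaround = 137/4 = 34.25

34.25


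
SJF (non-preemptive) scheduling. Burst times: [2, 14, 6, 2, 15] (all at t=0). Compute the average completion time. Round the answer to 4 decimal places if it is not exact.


SJF order (ascending): [2, 2, 6, 14, 15]
Completion times:
  Job 1: burst=2, C=2
  Job 2: burst=2, C=4
  Job 3: burst=6, C=10
  Job 4: burst=14, C=24
  Job 5: burst=15, C=39
Average completion = 79/5 = 15.8

15.8


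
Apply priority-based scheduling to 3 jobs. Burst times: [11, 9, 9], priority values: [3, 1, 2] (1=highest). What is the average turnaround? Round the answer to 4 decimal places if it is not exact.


Sort by priority (ascending = highest first):
Order: [(1, 9), (2, 9), (3, 11)]
Completion times:
  Priority 1, burst=9, C=9
  Priority 2, burst=9, C=18
  Priority 3, burst=11, C=29
Average turnaround = 56/3 = 18.6667

18.6667


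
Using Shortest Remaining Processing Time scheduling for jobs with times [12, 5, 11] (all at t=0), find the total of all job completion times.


Since all jobs arrive at t=0, SRPT equals SPT ordering.
SPT order: [5, 11, 12]
Completion times:
  Job 1: p=5, C=5
  Job 2: p=11, C=16
  Job 3: p=12, C=28
Total completion time = 5 + 16 + 28 = 49

49


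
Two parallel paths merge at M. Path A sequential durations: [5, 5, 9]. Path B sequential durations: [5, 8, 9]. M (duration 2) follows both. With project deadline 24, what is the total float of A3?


Forward pass: ES(A3) = sum of predecessors on chain A = 10
EF = ES + duration = 10 + 9 = 19
Backward pass: LF(M) = deadline = 24; LS(M) = 24 - 2 = 22
LF(A3) = LS(M) - sum(successors on chain A) = 22 - 0 = 22
LS = LF - duration = 22 - 9 = 13
Total float = LS - ES = 13 - 10 = 3

3


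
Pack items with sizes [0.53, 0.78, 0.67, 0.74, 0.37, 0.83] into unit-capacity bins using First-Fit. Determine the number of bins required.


Place items sequentially using First-Fit:
  Item 0.53 -> new Bin 1
  Item 0.78 -> new Bin 2
  Item 0.67 -> new Bin 3
  Item 0.74 -> new Bin 4
  Item 0.37 -> Bin 1 (now 0.9)
  Item 0.83 -> new Bin 5
Total bins used = 5

5


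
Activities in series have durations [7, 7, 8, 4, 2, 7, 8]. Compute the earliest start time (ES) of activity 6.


Activity 6 starts after activities 1 through 5 complete.
Predecessor durations: [7, 7, 8, 4, 2]
ES = 7 + 7 + 8 + 4 + 2 = 28

28


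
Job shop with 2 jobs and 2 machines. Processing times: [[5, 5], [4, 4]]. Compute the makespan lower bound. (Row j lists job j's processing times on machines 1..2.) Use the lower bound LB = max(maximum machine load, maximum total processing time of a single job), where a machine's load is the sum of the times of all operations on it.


Machine loads:
  Machine 1: 5 + 4 = 9
  Machine 2: 5 + 4 = 9
Max machine load = 9
Job totals:
  Job 1: 10
  Job 2: 8
Max job total = 10
Lower bound = max(9, 10) = 10

10


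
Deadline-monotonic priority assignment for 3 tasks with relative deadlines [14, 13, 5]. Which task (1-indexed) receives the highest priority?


Sort tasks by relative deadline (ascending):
  Task 3: deadline = 5
  Task 2: deadline = 13
  Task 1: deadline = 14
Priority order (highest first): [3, 2, 1]
Highest priority task = 3

3


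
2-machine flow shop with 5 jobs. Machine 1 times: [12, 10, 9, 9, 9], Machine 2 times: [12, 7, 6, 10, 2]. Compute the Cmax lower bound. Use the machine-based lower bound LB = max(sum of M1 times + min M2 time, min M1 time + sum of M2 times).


LB1 = sum(M1 times) + min(M2 times) = 49 + 2 = 51
LB2 = min(M1 times) + sum(M2 times) = 9 + 37 = 46
Lower bound = max(LB1, LB2) = max(51, 46) = 51

51


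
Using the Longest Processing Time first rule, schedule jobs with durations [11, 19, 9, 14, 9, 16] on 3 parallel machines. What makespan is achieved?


Sort jobs in decreasing order (LPT): [19, 16, 14, 11, 9, 9]
Assign each job to the least loaded machine:
  Machine 1: jobs [19, 9], load = 28
  Machine 2: jobs [16, 9], load = 25
  Machine 3: jobs [14, 11], load = 25
Makespan = max load = 28

28


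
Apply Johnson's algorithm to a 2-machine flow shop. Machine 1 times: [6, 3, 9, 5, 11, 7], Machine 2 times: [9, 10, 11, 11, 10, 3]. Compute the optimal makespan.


Apply Johnson's rule:
  Group 1 (a <= b): [(2, 3, 10), (4, 5, 11), (1, 6, 9), (3, 9, 11)]
  Group 2 (a > b): [(5, 11, 10), (6, 7, 3)]
Optimal job order: [2, 4, 1, 3, 5, 6]
Schedule:
  Job 2: M1 done at 3, M2 done at 13
  Job 4: M1 done at 8, M2 done at 24
  Job 1: M1 done at 14, M2 done at 33
  Job 3: M1 done at 23, M2 done at 44
  Job 5: M1 done at 34, M2 done at 54
  Job 6: M1 done at 41, M2 done at 57
Makespan = 57

57


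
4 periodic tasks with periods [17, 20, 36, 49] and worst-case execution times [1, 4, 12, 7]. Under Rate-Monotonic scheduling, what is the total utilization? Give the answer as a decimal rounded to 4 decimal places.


Compute individual utilizations (exact fractions):
  Task 1: C/T = 1/17 (approx. 0.0588)
  Task 2: C/T = 4/20 = 1/5 (approx. 0.2)
  Task 3: C/T = 12/36 = 1/3 (approx. 0.3333)
  Task 4: C/T = 7/49 = 1/7 (approx. 0.1429)
Total utilization U = 1/17 + 1/5 + 1/3 + 1/7 = 1312/1785
Rounded to 4 decimal places: U = 0.7350
RM (Liu & Layland) bound for 4 tasks = 0.756828; compare with U = 1312/1785 (approx. 0.735014)
U <= bound, so schedulable by RM sufficient condition.

0.7350


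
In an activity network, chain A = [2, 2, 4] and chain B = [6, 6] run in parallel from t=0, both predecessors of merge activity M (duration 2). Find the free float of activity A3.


ES(A3) = sum of predecessors on chain A = 4
EF(A3) = ES + duration = 4 + 4 = 8
Successor of A3 is M. ES(M) = max(sum(A), sum(B)) = max(8, 12) = 12
Free float = ES(successor) - EF(current) = 12 - 8 = 4

4
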